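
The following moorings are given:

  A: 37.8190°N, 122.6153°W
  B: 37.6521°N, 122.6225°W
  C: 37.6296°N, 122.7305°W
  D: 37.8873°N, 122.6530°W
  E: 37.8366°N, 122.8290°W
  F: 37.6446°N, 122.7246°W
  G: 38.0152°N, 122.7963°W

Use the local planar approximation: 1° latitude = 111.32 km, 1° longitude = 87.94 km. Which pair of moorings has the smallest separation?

C and F

Pairwise distances:
A–B: 18.5901 km
A–C: 23.3916 km
A–D: 8.2945 km
A–E: 18.8946 km
A–F: 21.6633 km
A–G: 27.0256 km
B–C: 9.8222 km
B–D: 26.3195 km
B–E: 27.4154 km
B–F: 9.0174 km
B–G: 43.2134 km
C–D: 29.4856 km
C–E: 24.6175 km
C–F: 1.7486 km
C–G: 43.3133 km
D–E: 16.4744 km
D–F: 27.7414 km
D–G: 19.0137 km
E–F: 23.2618 km
E–G: 20.0886 km
F–G: 41.7343 km
Closest pair: C–F at 1.7486 km.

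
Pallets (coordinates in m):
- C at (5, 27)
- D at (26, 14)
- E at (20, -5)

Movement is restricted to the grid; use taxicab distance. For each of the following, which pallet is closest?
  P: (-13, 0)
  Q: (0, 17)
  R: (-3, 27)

P at (-13, 0):
  C: 45 m
  D: 53 m
  E: 38 m
  → nearest: E (38 m)
Q at (0, 17):
  C: 15 m
  D: 29 m
  E: 42 m
  → nearest: C (15 m)
R at (-3, 27):
  C: 8 m
  D: 42 m
  E: 55 m
  → nearest: C (8 m)

P→E; Q→C; R→C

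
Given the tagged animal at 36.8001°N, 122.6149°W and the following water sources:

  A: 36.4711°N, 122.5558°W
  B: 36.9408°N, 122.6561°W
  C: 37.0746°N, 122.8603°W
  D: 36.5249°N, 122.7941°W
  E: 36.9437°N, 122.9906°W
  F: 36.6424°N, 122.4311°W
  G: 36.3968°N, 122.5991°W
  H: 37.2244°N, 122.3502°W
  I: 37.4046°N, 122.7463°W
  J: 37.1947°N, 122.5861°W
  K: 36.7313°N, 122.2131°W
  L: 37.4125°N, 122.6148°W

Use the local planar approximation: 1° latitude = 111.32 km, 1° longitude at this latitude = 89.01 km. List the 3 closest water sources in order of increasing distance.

Distances from 36.8001°N, 122.6149°W:
A: √((-0.3290·111.32)² + (0.0591·89.01)²) = √(1341.337886 + 27.672766) = 37.0001 km
B: √((0.1407·111.32)² + (-0.0412·89.01)²) = √(245.320923 + 13.448444) = 16.0863 km
C: √((0.2745·111.32)² + (-0.2454·89.01)²) = √(933.751028 + 477.119008) = 37.5615 km
D: √((-0.2752·111.32)² + (-0.1792·89.01)²) = √(938.519400 + 254.421385) = 34.5390 km
E: √((0.1436·111.32)² + (-0.3757·89.01)²) = √(255.537873 + 1118.304293) = 37.0654 km
F: √((-0.1577·111.32)² + (0.1838·89.01)²) = √(308.183783 + 267.650843) = 23.9966 km
G: √((-0.4033·111.32)² + (0.0158·89.01)²) = √(2015.592990 + 1.977843) = 44.9174 km
H: √((0.4243·111.32)² + (0.2647·89.01)²) = √(2230.963468 + 555.118224) = 52.7833 km
I: √((0.6045·111.32)² + (-0.1314·89.01)²) = √(4528.339774 + 136.794404) = 68.3018 km
J: √((0.3946·111.32)² + (0.0288·89.01)²) = √(1929.570084 + 6.571471) = 44.0016 km
K: √((-0.0688·111.32)² + (0.4018·89.01)²) = √(58.657463 + 1279.079289) = 36.5751 km
L: √((0.6124·111.32)² + (0.0001·89.01)²) = √(4647.471759 + 0.000079) = 68.1724 km
Sorted: B (16.0863 km) < F (23.9966 km) < D (34.5390 km) < K (36.5751 km) < A (37.0001 km) < …

B, F, D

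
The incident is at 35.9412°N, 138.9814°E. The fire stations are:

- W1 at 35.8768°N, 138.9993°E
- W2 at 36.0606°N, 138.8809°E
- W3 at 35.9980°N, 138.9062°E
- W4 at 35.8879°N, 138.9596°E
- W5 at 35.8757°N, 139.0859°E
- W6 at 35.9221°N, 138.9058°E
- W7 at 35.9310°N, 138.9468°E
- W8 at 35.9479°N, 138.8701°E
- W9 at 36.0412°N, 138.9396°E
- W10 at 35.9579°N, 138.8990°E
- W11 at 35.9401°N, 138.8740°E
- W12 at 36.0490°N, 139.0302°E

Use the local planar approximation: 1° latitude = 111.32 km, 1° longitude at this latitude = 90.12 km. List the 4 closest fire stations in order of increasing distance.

W7, W4, W6, W1

Distances from 35.9412°N, 138.9814°E:
W1: 7.3483 km
W2: 16.0841 km
W3: 9.2687 km
W4: 6.2502 km
W5: 11.9103 km
W6: 7.1371 km
W7: 3.3185 km
W8: 10.0580 km
W9: 11.7521 km
W10: 7.6551 km
W11: 9.6797 km
W12: 12.7808 km
Sorted: W7 (3.3185 km) < W4 (6.2502 km) < W6 (7.1371 km) < W1 (7.3483 km) < W10 (7.6551 km) < W3 (9.2687 km) < …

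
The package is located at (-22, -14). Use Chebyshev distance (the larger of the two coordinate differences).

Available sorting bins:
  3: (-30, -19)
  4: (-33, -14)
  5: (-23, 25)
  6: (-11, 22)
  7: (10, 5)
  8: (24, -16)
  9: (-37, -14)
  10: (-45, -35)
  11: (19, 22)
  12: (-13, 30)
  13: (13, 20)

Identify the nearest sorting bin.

Distances from (-22, -14):
3: max(|-8|, |-5|) = 8
4: max(|-11|, |0|) = 11
5: max(|-1|, |39|) = 39
6: max(|11|, |36|) = 36
7: max(|32|, |19|) = 32
8: max(|46|, |-2|) = 46
9: max(|-15|, |0|) = 15
10: max(|-23|, |-21|) = 23
11: max(|41|, |36|) = 41
12: max(|9|, |44|) = 44
13: max(|35|, |34|) = 35
Minimum: 3 at 8.

3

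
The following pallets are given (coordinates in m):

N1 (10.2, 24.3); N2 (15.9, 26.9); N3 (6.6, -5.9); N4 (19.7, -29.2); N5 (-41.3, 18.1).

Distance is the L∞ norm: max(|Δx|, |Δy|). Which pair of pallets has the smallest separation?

N1 and N2

Pairwise distances:
N1–N2: 5.7 m
N1–N3: 30.2 m
N1–N4: 53.5 m
N1–N5: 51.5 m
N2–N3: 32.8 m
N2–N4: 56.1 m
N2–N5: 57.2 m
N3–N4: 23.3 m
N3–N5: 47.9 m
N4–N5: 61.0 m
Closest pair: N1–N2 at 5.7 m.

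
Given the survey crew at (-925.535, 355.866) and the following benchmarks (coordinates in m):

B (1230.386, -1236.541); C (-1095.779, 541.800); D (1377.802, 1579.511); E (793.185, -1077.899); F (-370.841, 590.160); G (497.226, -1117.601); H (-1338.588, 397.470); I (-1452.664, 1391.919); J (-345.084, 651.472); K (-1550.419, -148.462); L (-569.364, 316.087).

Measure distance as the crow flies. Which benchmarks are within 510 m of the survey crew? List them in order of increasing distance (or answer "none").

Distances from (-925.535, 355.866):
B: √((2155.921)² + (-1592.407)²) = √(4647995.35824 + 2535760.05365) = 2680.253 m
C: √((-170.244)² + (185.934)²) = √(28983.01954 + 34571.45236) = 252.100 m
D: √((2303.337)² + (1223.645)²) = √(5305361.33557 + 1497307.08602) = 2608.193 m
E: √((1718.720)² + (-1433.765)²) = √(2953998.43840 + 2055682.07522) = 2238.232 m
F: √((554.694)² + (234.294)²) = √(307685.43364 + 54893.67844) = 602.145 m
G: √((1422.761)² + (-1473.467)²) = √(2024248.86312 + 2171105.00009) = 2048.256 m
H: √((-413.053)² + (41.604)²) = √(170612.78081 + 1730.89282) = 415.143 m
I: √((-527.129)² + (1036.053)²) = √(277864.98264 + 1073405.81881) = 1162.442 m
J: √((580.451)² + (295.606)²) = √(336923.36340 + 87382.90724) = 651.388 m
K: √((-624.884)² + (-504.328)²) = √(390480.01346 + 254346.73158) = 803.011 m
L: √((356.171)² + (-39.779)²) = √(126857.78124 + 1582.36884) = 358.385 m
Threshold 510 m: C (252.100 m), L (358.385 m), H (415.143 m) are within range.

C, L, H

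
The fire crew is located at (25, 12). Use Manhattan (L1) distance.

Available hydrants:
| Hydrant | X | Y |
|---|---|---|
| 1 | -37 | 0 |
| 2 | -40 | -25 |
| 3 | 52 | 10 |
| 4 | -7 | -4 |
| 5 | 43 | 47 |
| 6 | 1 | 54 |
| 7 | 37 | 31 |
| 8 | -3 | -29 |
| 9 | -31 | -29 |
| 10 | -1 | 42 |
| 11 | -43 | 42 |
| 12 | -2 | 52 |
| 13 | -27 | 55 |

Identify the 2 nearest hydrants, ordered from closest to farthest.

Distances from (25, 12):
1: 74
2: 102
3: 29
4: 48
5: 53
6: 66
7: 31
8: 69
9: 97
10: 56
11: 98
12: 67
13: 95
Sorted: 3 (29) < 7 (31) < 4 (48) < 5 (53) < …

3, 7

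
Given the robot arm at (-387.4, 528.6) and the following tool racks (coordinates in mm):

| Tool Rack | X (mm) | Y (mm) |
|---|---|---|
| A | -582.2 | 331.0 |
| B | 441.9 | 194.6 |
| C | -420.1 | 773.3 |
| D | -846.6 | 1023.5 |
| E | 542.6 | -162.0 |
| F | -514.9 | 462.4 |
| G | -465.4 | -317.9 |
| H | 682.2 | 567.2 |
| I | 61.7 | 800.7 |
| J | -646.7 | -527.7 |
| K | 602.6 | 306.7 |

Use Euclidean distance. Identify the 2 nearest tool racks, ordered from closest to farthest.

Distances from (-387.4, 528.6):
A: 277.5 mm
B: 894.0 mm
C: 246.9 mm
D: 675.1 mm
E: 1158.4 mm
F: 143.7 mm
G: 850.1 mm
H: 1070.3 mm
I: 525.1 mm
J: 1087.7 mm
K: 1014.6 mm
Sorted: F (143.7 mm) < C (246.9 mm) < A (277.5 mm) < I (525.1 mm) < …

F, C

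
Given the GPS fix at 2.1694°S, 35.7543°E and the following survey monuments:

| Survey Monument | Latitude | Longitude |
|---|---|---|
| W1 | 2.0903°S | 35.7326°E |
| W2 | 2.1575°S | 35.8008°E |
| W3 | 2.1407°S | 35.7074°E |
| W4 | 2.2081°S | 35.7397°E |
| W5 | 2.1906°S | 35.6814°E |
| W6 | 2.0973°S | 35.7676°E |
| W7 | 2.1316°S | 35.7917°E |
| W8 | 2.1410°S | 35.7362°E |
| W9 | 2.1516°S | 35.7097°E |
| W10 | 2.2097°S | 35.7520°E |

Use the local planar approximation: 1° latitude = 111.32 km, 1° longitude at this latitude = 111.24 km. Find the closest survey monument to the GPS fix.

Distances from 2.1694°S, 35.7543°E:
W1: 9.1303 km
W2: 5.3396 km
W3: 6.1177 km
W4: 4.6041 km
W5: 8.4458 km
W6: 8.1614 km
W7: 5.9174 km
W8: 3.7482 km
W9: 5.3424 km
W10: 4.4935 km
Minimum: W8 at 3.7482 km.

W8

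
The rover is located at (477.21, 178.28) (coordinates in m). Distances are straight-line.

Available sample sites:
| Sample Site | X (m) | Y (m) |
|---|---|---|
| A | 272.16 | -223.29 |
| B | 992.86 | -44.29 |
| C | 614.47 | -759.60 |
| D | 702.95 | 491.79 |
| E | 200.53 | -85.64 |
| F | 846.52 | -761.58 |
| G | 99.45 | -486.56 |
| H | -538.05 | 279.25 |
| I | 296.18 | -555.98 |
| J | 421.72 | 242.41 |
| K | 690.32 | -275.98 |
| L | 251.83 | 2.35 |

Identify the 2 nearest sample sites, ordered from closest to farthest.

J, L

Distances from (477.21, 178.28):
A: 450.89 m
B: 561.63 m
C: 947.87 m
D: 386.33 m
E: 382.37 m
F: 1009.82 m
G: 764.67 m
H: 1020.27 m
I: 756.25 m
J: 84.80 m
K: 501.76 m
L: 285.92 m
Sorted: J (84.80 m) < L (285.92 m) < E (382.37 m) < D (386.33 m) < …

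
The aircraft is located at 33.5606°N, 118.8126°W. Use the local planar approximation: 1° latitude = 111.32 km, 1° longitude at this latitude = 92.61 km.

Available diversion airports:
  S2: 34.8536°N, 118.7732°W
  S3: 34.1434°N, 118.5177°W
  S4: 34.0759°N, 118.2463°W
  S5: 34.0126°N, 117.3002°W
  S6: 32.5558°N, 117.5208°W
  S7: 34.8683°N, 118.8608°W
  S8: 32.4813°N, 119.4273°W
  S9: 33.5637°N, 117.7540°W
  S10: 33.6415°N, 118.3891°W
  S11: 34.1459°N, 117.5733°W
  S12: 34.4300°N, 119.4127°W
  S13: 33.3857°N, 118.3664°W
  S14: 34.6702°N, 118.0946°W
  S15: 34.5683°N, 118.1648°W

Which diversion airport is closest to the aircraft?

S10

Distances from 33.5606°N, 118.8126°W:
S2: √((1.2930·111.32)² + (0.0394·92.61)²) = √(20717.790879 + 13.313990) = 143.9830 km
S3: √((0.5828·111.32)² + (0.2949·92.61)²) = √(4209.063536 + 745.873734) = 70.3913 km
S4: √((0.5153·111.32)² + (0.5663·92.61)²) = √(3290.536255 + 2750.482535) = 77.7240 km
S5: √((0.4520·111.32)² + (1.5124·92.61)²) = √(2531.764261 + 19617.745935) = 148.8271 km
S6: √((-1.0048·111.32)² + (1.2918·92.61)²) = √(12511.392482 + 14312.197770) = 163.7791 km
S7: √((1.3077·111.32)² + (-0.0482·92.61)²) = √(21191.546077 + 19.925528) = 145.6416 km
S8: √((-1.0793·111.32)² + (-0.6147·92.61)²) = √(14435.464048 + 3240.725114) = 132.9518 km
S9: √((0.0031·111.32)² + (1.0586·92.61)²) = √(0.119088 + 9611.242781) = 98.0376 km
S10: √((0.0809·111.32)² + (0.4235·92.61)²) = √(81.104218 + 1538.234678) = 40.2410 km
S11: √((0.5853·111.32)² + (1.2393·92.61)²) = √(4245.251690 + 13172.513969) = 131.9764 km
S12: √((0.8694·111.32)² + (-0.6001·92.61)²) = √(9366.679647 + 3088.609635) = 111.6033 km
S13: √((-0.1749·111.32)² + (0.4462·92.61)²) = √(379.075760 + 1707.555783) = 45.6797 km
S14: √((1.1096·111.32)² + (0.7180·92.61)²) = √(15257.356411 + 4421.449376) = 140.2812 km
S15: √((1.0077·111.32)² + (0.6478·92.61)²) = √(12583.716123 + 3599.131012) = 127.2118 km
Minimum: S10 at 40.2410 km.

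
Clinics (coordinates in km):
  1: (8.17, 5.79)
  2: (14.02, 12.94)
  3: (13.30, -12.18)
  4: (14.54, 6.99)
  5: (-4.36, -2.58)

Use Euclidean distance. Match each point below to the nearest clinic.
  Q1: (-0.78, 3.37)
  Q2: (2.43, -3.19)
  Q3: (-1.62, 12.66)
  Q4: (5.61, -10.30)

Q1 at (-0.78, 3.37):
  1: √((8.95)² + (2.42)²) = √(80.1025 + 5.8564) = 9.27 km
  2: √((14.80)² + (9.57)²) = √(219.0400 + 91.5849) = 17.62 km
  3: √((14.08)² + (-15.55)²) = √(198.2464 + 241.8025) = 20.98 km
  4: √((15.32)² + (3.62)²) = √(234.7024 + 13.1044) = 15.74 km
  5: √((-3.58)² + (-5.95)²) = √(12.8164 + 35.4025) = 6.94 km
  → nearest: 5 (6.94 km)
Q2 at (2.43, -3.19):
  1: √((5.74)² + (8.98)²) = √(32.9476 + 80.6404) = 10.66 km
  2: √((11.59)² + (16.13)²) = √(134.3281 + 260.1769) = 19.86 km
  3: √((10.87)² + (-8.99)²) = √(118.1569 + 80.8201) = 14.11 km
  4: √((12.11)² + (10.18)²) = √(146.6521 + 103.6324) = 15.82 km
  5: √((-6.79)² + (0.61)²) = √(46.1041 + 0.3721) = 6.82 km
  → nearest: 5 (6.82 km)
Q3 at (-1.62, 12.66):
  1: √((9.79)² + (-6.87)²) = √(95.8441 + 47.1969) = 11.96 km
  2: √((15.64)² + (0.28)²) = √(244.6096 + 0.0784) = 15.64 km
  3: √((14.92)² + (-24.84)²) = √(222.6064 + 617.0256) = 28.98 km
  4: √((16.16)² + (-5.67)²) = √(261.1456 + 32.1489) = 17.13 km
  5: √((-2.74)² + (-15.24)²) = √(7.5076 + 232.2576) = 15.48 km
  → nearest: 1 (11.96 km)
Q4 at (5.61, -10.30):
  1: √((2.56)² + (16.09)²) = √(6.5536 + 258.8881) = 16.29 km
  2: √((8.41)² + (23.24)²) = √(70.7281 + 540.0976) = 24.71 km
  3: √((7.69)² + (-1.88)²) = √(59.1361 + 3.5344) = 7.92 km
  4: √((8.93)² + (17.29)²) = √(79.7449 + 298.9441) = 19.46 km
  5: √((-9.97)² + (7.72)²) = √(99.4009 + 59.5984) = 12.61 km
  → nearest: 3 (7.92 km)

Q1→5; Q2→5; Q3→1; Q4→3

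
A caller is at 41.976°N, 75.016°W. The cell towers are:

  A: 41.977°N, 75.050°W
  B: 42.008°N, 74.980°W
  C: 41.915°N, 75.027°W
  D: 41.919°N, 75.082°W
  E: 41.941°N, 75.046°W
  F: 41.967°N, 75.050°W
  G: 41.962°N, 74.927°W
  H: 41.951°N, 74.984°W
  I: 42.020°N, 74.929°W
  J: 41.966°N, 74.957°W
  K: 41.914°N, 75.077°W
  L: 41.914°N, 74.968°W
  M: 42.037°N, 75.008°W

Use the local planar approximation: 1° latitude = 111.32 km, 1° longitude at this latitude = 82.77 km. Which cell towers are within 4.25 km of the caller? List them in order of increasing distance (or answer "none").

A, F, H

Distances from 41.976°N, 75.016°W:
A: √((0.001·111.32)² + (-0.034·82.77)²) = √(0.01239 + 7.91961) = 2.816 km
B: √((0.032·111.32)² + (0.036·82.77)²) = √(12.68955 + 8.87873) = 4.644 km
C: √((-0.061·111.32)² + (-0.011·82.77)²) = √(46.11116 + 0.82896) = 6.851 km
D: √((-0.057·111.32)² + (-0.066·82.77)²) = √(40.26207 + 29.84240) = 8.373 km
E: √((-0.035·111.32)² + (-0.030·82.77)²) = √(15.18037 + 6.16579) = 4.620 km
F: √((-0.009·111.32)² + (-0.034·82.77)²) = √(1.00376 + 7.91961) = 2.987 km
G: √((-0.014·111.32)² + (0.089·82.77)²) = √(2.42886 + 54.26576) = 7.530 km
H: √((-0.025·111.32)² + (0.032·82.77)²) = √(7.74509 + 7.01529) = 3.842 km
I: √((0.044·111.32)² + (0.087·82.77)²) = √(23.99119 + 51.85426) = 8.709 km
J: √((-0.010·111.32)² + (0.059·82.77)²) = √(1.23921 + 23.84789) = 5.009 km
K: √((-0.062·111.32)² + (-0.061·82.77)²) = √(47.63540 + 25.49210) = 8.551 km
L: √((-0.062·111.32)² + (0.048·82.77)²) = √(47.63540 + 15.78441) = 7.964 km
M: √((0.061·111.32)² + (0.008·82.77)²) = √(46.11116 + 0.43846) = 6.823 km
Threshold 4.25 km: A (2.816 km), F (2.987 km), H (3.842 km) are within range.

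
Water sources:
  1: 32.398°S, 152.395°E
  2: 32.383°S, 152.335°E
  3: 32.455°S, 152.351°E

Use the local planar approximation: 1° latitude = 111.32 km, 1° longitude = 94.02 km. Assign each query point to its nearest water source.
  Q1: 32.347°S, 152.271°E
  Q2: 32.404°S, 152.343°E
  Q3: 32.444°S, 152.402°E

Q1 at 32.347°S, 152.271°E:
  1: √((-0.051·111.32)² + (0.124·94.02)²) = √(32.23196 + 135.92016) = 12.967 km
  2: √((-0.036·111.32)² + (0.064·94.02)²) = √(16.06022 + 36.20766) = 7.230 km
  3: √((-0.108·111.32)² + (0.080·94.02)²) = √(144.54195 + 56.57447) = 14.182 km
  → nearest: 2 (7.230 km)
Q2 at 32.404°S, 152.343°E:
  1: √((0.006·111.32)² + (0.052·94.02)²) = √(0.44612 + 23.90271) = 4.934 km
  2: √((0.021·111.32)² + (-0.008·94.02)²) = √(5.46493 + 0.56574) = 2.456 km
  3: √((-0.051·111.32)² + (0.008·94.02)²) = √(32.23196 + 0.56574) = 5.727 km
  → nearest: 2 (2.456 km)
Q3 at 32.444°S, 152.402°E:
  1: √((0.046·111.32)² + (-0.007·94.02)²) = √(26.22177 + 0.43315) = 5.163 km
  2: √((0.061·111.32)² + (-0.067·94.02)²) = √(46.11116 + 39.68168) = 9.262 km
  3: √((-0.011·111.32)² + (-0.051·94.02)²) = √(1.49945 + 22.99222) = 4.949 km
  → nearest: 3 (4.949 km)

Q1→2; Q2→2; Q3→3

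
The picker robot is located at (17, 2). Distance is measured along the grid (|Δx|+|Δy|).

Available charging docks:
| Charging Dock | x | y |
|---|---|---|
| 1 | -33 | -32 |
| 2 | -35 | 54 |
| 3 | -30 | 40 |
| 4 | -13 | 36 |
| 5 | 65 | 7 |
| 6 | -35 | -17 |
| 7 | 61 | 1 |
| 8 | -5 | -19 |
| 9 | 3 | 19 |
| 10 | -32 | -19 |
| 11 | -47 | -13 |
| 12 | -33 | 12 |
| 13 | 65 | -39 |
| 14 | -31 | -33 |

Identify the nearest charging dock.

Distances from (17, 2):
1: 84
2: 104
3: 85
4: 64
5: 53
6: 71
7: 45
8: 43
9: 31
10: 70
11: 79
12: 60
13: 89
14: 83
Minimum: 9 at 31.

9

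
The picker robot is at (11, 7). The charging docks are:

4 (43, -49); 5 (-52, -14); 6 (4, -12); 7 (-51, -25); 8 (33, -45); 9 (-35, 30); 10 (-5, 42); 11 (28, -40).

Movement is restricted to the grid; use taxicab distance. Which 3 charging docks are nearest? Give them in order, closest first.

6, 10, 11

Distances from (11, 7):
4: 88
5: 84
6: 26
7: 94
8: 74
9: 69
10: 51
11: 64
Sorted: 6 (26) < 10 (51) < 11 (64) < 9 (69) < 8 (74) < …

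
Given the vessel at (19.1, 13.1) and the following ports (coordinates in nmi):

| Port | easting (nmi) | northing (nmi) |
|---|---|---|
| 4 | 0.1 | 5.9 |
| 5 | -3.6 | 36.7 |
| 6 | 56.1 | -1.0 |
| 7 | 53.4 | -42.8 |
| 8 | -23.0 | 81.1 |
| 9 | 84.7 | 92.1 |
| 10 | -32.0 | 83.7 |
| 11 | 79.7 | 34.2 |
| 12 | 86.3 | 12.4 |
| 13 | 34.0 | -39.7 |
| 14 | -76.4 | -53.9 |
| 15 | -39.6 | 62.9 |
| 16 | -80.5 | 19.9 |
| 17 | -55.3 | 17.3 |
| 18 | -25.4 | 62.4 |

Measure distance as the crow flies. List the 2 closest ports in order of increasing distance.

Distances from (19.1, 13.1):
4: √((-19.0)² + (-7.2)²) = √(361.000 + 51.840) = 20.3 nmi
5: √((-22.7)² + (23.6)²) = √(515.290 + 556.960) = 32.7 nmi
6: √((37.0)² + (-14.1)²) = √(1369.000 + 198.810) = 39.6 nmi
7: √((34.3)² + (-55.9)²) = √(1176.490 + 3124.810) = 65.6 nmi
8: √((-42.1)² + (68.0)²) = √(1772.410 + 4624.000) = 80.0 nmi
9: √((65.6)² + (79.0)²) = √(4303.360 + 6241.000) = 102.7 nmi
10: √((-51.1)² + (70.6)²) = √(2611.210 + 4984.360) = 87.2 nmi
11: √((60.6)² + (21.1)²) = √(3672.360 + 445.210) = 64.2 nmi
12: √((67.2)² + (-0.7)²) = √(4515.840 + 0.490) = 67.2 nmi
13: √((14.9)² + (-52.8)²) = √(222.010 + 2787.840) = 54.9 nmi
14: √((-95.5)² + (-67.0)²) = √(9120.250 + 4489.000) = 116.7 nmi
15: √((-58.7)² + (49.8)²) = √(3445.690 + 2480.040) = 77.0 nmi
16: √((-99.6)² + (6.8)²) = √(9920.160 + 46.240) = 99.8 nmi
17: √((-74.4)² + (4.2)²) = √(5535.360 + 17.640) = 74.5 nmi
18: √((-44.5)² + (49.3)²) = √(1980.250 + 2430.490) = 66.4 nmi
Sorted: 4 (20.3 nmi) < 5 (32.7 nmi) < 6 (39.6 nmi) < 13 (54.9 nmi) < …

4, 5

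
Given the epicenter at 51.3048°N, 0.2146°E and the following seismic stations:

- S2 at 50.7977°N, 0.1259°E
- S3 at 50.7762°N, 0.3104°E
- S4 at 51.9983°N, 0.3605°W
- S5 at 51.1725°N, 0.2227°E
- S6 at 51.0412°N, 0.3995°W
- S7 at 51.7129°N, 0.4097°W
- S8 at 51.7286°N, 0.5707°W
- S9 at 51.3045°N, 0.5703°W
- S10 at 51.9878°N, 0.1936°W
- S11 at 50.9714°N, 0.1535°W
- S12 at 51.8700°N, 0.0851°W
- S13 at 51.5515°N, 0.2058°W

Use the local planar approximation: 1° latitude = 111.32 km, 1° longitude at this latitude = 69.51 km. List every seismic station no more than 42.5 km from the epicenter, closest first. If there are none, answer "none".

Distances from 51.3048°N, 0.2146°E:
S2: √((-0.5071·111.32)² + (-0.0887·69.51)²) = √(3186.644499 + 38.013846) = 56.7861 km
S3: √((-0.5286·111.32)² + (0.0958·69.51)²) = √(3462.587149 + 44.343053) = 59.2193 km
S4: √((0.6935·111.32)² + (-0.5751·69.51)²) = √(5959.904848 + 1598.016695) = 86.9363 km
S5: √((-0.1323·111.32)² + (0.0081·69.51)²) = √(216.903262 + 0.317004) = 14.7384 km
S6: √((-0.2636·111.32)² + (-0.6141·69.51)²) = √(861.067519 + 1822.102365) = 51.7993 km
S7: √((0.4081·111.32)² + (-0.6243·69.51)²) = √(2063.856915 + 1883.134096) = 62.8251 km
S8: √((0.4238·111.32)² + (-0.7853·69.51)²) = √(2225.708580 + 2979.653558) = 72.1482 km
S9: √((-0.0003·111.32)² + (-0.7849·69.51)²) = √(0.001115 + 2976.618901) = 54.5584 km
S10: √((0.6830·111.32)² + (-0.4082·69.51)²) = √(5780.798116 + 805.082855) = 81.1534 km
S11: √((-0.3334·111.32)² + (-0.3681·69.51)²) = √(1377.455528 + 654.675686) = 45.0792 km
S12: √((0.5652·111.32)² + (-0.2997·69.51)²) = √(3958.682778 + 433.978349) = 66.2772 km
S13: √((0.2467·111.32)² + (-0.4204·69.51)²) = √(754.196815 + 853.925518) = 40.1014 km
Threshold 42.5 km: S5 (14.7384 km), S13 (40.1014 km) are within range.

S5, S13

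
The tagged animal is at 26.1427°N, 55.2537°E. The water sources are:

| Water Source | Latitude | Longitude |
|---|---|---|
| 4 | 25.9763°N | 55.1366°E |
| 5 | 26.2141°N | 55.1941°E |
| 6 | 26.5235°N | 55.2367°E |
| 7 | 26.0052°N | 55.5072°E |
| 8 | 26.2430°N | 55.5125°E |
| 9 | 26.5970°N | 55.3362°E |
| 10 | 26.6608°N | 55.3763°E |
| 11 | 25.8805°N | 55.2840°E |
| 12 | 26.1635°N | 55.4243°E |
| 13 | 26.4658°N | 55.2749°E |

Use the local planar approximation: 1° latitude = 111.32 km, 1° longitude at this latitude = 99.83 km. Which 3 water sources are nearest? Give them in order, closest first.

Distances from 26.1427°N, 55.2537°E:
4: √((-0.1664·111.32)² + (-0.1171·99.83)²) = √(343.125535 + 136.658274) = 21.9040 km
5: √((0.0714·111.32)² + (-0.0596·99.83)²) = √(63.174646 + 35.400929) = 9.9285 km
6: √((0.3808·111.32)² + (-0.0170·99.83)²) = √(1796.967716 + 2.880182) = 42.4246 km
7: √((-0.1375·111.32)² + (0.2535·99.83)²) = √(234.288942 + 640.439441) = 29.5758 km
8: √((0.1003·111.32)² + (0.2588·99.83)²) = √(124.666068 + 667.499103) = 28.1454 km
9: √((0.4543·111.32)² + (0.0825·99.83)²) = √(2557.595558 + 67.831284) = 51.2389 km
10: √((0.5181·111.32)² + (0.1226·99.83)²) = √(3326.393167 + 149.796989) = 58.9592 km
11: √((-0.2622·111.32)² + (0.0303·99.83)²) = √(851.945415 + 9.149711) = 29.3444 km
12: √((0.0208·111.32)² + (0.1706·99.83)²) = √(5.361336 + 290.054893) = 17.1877 km
13: √((0.3231·111.32)² + (0.0212·99.83)²) = √(1293.660481 + 4.479132) = 36.0297 km
Sorted: 5 (9.9285 km) < 12 (17.1877 km) < 4 (21.9040 km) < 8 (28.1454 km) < 11 (29.3444 km) < …

5, 12, 4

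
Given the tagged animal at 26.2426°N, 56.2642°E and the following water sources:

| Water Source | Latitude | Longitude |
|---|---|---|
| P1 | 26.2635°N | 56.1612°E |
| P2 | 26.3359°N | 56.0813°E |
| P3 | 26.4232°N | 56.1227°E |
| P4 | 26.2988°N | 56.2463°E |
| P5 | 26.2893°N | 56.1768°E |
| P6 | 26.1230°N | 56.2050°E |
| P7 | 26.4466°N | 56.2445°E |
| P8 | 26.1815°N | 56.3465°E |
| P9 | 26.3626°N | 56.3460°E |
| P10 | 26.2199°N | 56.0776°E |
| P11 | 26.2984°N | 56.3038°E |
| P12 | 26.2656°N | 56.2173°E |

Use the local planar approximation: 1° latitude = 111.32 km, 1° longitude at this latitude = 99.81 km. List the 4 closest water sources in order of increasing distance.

Distances from 26.2426°N, 56.2642°E:
P1: √((0.0209·111.32)² + (-0.1030·99.81)²) = √(5.413012 + 105.687241) = 10.5404 km
P2: √((0.0933·111.32)² + (-0.1829·99.81)²) = √(107.872236 + 333.254116) = 21.0030 km
P3: √((0.1806·111.32)² + (-0.1415·99.81)²) = √(404.186578 + 199.462377) = 24.5693 km
P4: √((0.0562·111.32)² + (-0.0179·99.81)²) = √(39.139838 + 3.191936) = 6.5063 km
P5: √((0.0467·111.32)² + (-0.0874·99.81)²) = √(27.025899 + 76.097603) = 10.1550 km
P6: √((-0.1196·111.32)² + (-0.0592·99.81)²) = √(177.259188 + 34.913350) = 14.5661 km
P7: √((0.2040·111.32)² + (-0.0197·99.81)²) = √(515.711398 + 3.866167) = 22.7942 km
P8: √((-0.0611·111.32)² + (0.0823·99.81)²) = √(46.262470 + 67.475759) = 10.6648 km
P9: √((0.1200·111.32)² + (0.0818·99.81)²) = √(178.446851 + 66.658374) = 15.6558 km
P10: √((-0.0227·111.32)² + (-0.1866·99.81)²) = √(6.385547 + 346.873714) = 18.7952 km
P11: √((0.0558·111.32)² + (0.0396·99.81)²) = √(38.584670 + 15.622067) = 7.3625 km
P12: √((0.0230·111.32)² + (-0.0469·99.81)²) = √(6.555443 + 21.912594) = 5.3355 km
Sorted: P12 (5.3355 km) < P4 (6.5063 km) < P11 (7.3625 km) < P5 (10.1550 km) < P1 (10.5404 km) < P8 (10.6648 km) < …

P12, P4, P11, P5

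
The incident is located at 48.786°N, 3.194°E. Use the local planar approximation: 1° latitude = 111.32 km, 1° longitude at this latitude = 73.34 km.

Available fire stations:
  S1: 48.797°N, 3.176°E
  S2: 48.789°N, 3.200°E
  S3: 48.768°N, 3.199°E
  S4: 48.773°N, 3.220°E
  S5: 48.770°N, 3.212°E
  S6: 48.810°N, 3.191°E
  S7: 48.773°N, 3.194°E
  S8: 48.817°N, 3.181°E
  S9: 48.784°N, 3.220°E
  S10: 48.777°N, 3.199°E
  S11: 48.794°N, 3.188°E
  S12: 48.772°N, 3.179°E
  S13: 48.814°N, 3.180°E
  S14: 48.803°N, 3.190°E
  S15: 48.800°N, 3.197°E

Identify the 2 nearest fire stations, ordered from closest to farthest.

Distances from 48.786°N, 3.194°E:
S1: 1.801 km
S2: 0.552 km
S3: 2.037 km
S4: 2.394 km
S5: 2.217 km
S6: 2.681 km
S7: 1.447 km
S8: 3.580 km
S9: 1.920 km
S10: 1.067 km
S11: 0.993 km
S12: 1.908 km
S13: 3.282 km
S14: 1.915 km
S15: 1.574 km
Sorted: S2 (0.552 km) < S11 (0.993 km) < S10 (1.067 km) < S7 (1.447 km) < …

S2, S11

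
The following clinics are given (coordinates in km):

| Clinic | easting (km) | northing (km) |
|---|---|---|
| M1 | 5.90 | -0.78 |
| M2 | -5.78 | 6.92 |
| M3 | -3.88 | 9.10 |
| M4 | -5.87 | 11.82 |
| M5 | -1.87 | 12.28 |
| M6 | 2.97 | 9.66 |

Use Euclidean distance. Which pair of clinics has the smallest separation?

Pairwise distances:
M1–M2: √((-11.68)² + (7.70)²) = √(136.4224 + 59.2900) = 13.99 km
M1–M3: √((-9.78)² + (9.88)²) = √(95.6484 + 97.6144) = 13.90 km
M1–M4: √((-11.77)² + (12.60)²) = √(138.5329 + 158.7600) = 17.24 km
M1–M5: √((-7.77)² + (13.06)²) = √(60.3729 + 170.5636) = 15.20 km
M1–M6: √((-2.93)² + (10.44)²) = √(8.5849 + 108.9936) = 10.84 km
M2–M3: √((1.90)² + (2.18)²) = √(3.6100 + 4.7524) = 2.89 km
M2–M4: √((-0.09)² + (4.90)²) = √(0.0081 + 24.0100) = 4.90 km
M2–M5: √((3.91)² + (5.36)²) = √(15.2881 + 28.7296) = 6.63 km
M2–M6: √((8.75)² + (2.74)²) = √(76.5625 + 7.5076) = 9.17 km
M3–M4: √((-1.99)² + (2.72)²) = √(3.9601 + 7.3984) = 3.37 km
M3–M5: √((2.01)² + (3.18)²) = √(4.0401 + 10.1124) = 3.76 km
M3–M6: √((6.85)² + (0.56)²) = √(46.9225 + 0.3136) = 6.87 km
M4–M5: √((4.00)² + (0.46)²) = √(16.0000 + 0.2116) = 4.03 km
M4–M6: √((8.84)² + (-2.16)²) = √(78.1456 + 4.6656) = 9.10 km
M5–M6: √((4.84)² + (-2.62)²) = √(23.4256 + 6.8644) = 5.50 km
Closest pair: M2–M3 at 2.89 km.

M2 and M3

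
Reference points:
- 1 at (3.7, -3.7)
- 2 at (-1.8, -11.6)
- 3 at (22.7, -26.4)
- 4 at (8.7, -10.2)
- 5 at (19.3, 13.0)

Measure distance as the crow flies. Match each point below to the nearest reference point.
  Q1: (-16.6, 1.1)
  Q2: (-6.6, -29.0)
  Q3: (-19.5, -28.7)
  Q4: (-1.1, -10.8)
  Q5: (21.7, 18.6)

Q1 at (-16.6, 1.1):
  1: √((20.3)² + (-4.8)²) = √(412.090 + 23.040) = 20.9
  2: √((14.8)² + (-12.7)²) = √(219.040 + 161.290) = 19.5
  3: √((39.3)² + (-27.5)²) = √(1544.490 + 756.250) = 48.0
  4: √((25.3)² + (-11.3)²) = √(640.090 + 127.690) = 27.7
  5: √((35.9)² + (11.9)²) = √(1288.810 + 141.610) = 37.8
  → nearest: 2 (19.5)
Q2 at (-6.6, -29.0):
  1: √((10.3)² + (25.3)²) = √(106.090 + 640.090) = 27.3
  2: √((4.8)² + (17.4)²) = √(23.040 + 302.760) = 18.0
  3: √((29.3)² + (2.6)²) = √(858.490 + 6.760) = 29.4
  4: √((15.3)² + (18.8)²) = √(234.090 + 353.440) = 24.2
  5: √((25.9)² + (42.0)²) = √(670.810 + 1764.000) = 49.3
  → nearest: 2 (18.0)
Q3 at (-19.5, -28.7):
  1: √((23.2)² + (25.0)²) = √(538.240 + 625.000) = 34.1
  2: √((17.7)² + (17.1)²) = √(313.290 + 292.410) = 24.6
  3: √((42.2)² + (2.3)²) = √(1780.840 + 5.290) = 42.3
  4: √((28.2)² + (18.5)²) = √(795.240 + 342.250) = 33.7
  5: √((38.8)² + (41.7)²) = √(1505.440 + 1738.890) = 57.0
  → nearest: 2 (24.6)
Q4 at (-1.1, -10.8):
  1: √((4.8)² + (7.1)²) = √(23.040 + 50.410) = 8.6
  2: √((-0.7)² + (-0.8)²) = √(0.490 + 0.640) = 1.1
  3: √((23.8)² + (-15.6)²) = √(566.440 + 243.360) = 28.5
  4: √((9.8)² + (0.6)²) = √(96.040 + 0.360) = 9.8
  5: √((20.4)² + (23.8)²) = √(416.160 + 566.440) = 31.3
  → nearest: 2 (1.1)
Q5 at (21.7, 18.6):
  1: √((-18.0)² + (-22.3)²) = √(324.000 + 497.290) = 28.7
  2: √((-23.5)² + (-30.2)²) = √(552.250 + 912.040) = 38.3
  3: √((1.0)² + (-45.0)²) = √(1.000 + 2025.000) = 45.0
  4: √((-13.0)² + (-28.8)²) = √(169.000 + 829.440) = 31.6
  5: √((-2.4)² + (-5.6)²) = √(5.760 + 31.360) = 6.1
  → nearest: 5 (6.1)

Q1→2; Q2→2; Q3→2; Q4→2; Q5→5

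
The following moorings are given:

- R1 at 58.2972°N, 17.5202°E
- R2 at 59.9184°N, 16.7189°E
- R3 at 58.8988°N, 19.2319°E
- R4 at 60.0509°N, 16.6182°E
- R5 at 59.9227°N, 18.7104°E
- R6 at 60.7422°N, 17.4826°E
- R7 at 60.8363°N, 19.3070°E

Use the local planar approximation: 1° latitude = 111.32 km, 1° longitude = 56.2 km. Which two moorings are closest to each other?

Pairwise distances:
R1–R2: √((1.6212·111.32)² + (-0.8013·56.2)²) = √(32570.137009 + 2027.976493) = 186.0057 km
R1–R3: √((0.6016·111.32)² + (1.7117·56.2)²) = √(4484.995901 + 9253.966702) = 117.2133 km
R1–R4: √((1.7537·111.32)² + (-0.9020·56.2)²) = √(38111.583993 + 2569.719418) = 201.6961 km
R1–R5: √((1.6255·111.32)² + (1.1902·56.2)²) = √(32743.141354 + 4474.170428) = 192.9179 km
R1–R6: √((2.4450·111.32)² + (-0.0376·56.2)²) = √(74080.537071 + 4.465276) = 272.1856 km
R1–R7: √((2.5391·111.32)² + (1.7868·56.2)²) = √(79892.499070 + 10083.806858) = 299.9605 km
R2–R3: √((-1.0196·111.32)² + (2.5130·56.2)²) = √(12882.674948 + 19946.082376) = 181.1871 km
R2–R4: √((0.1325·111.32)² + (-0.1007·56.2)²) = √(217.559550 + 32.028129) = 15.7983 km
R2–R5: √((0.0043·111.32)² + (1.9915·56.2)²) = √(0.229131 + 12526.601237) = 111.9233 km
R2–R6: √((0.8238·111.32)² + (0.7637·56.2)²) = √(8409.883324 + 1842.121250) = 101.2522 km
R2–R7: √((0.9179·111.32)² + (2.5881·56.2)²) = √(10440.880738 + 21156.057399) = 177.7553 km
R3–R4: √((1.1521·111.32)² + (-2.6137·56.2)²) = √(16448.517021 + 21576.654473) = 195.0004 km
R3–R5: √((1.0239·111.32)² + (-0.5215·56.2)²) = √(12991.565322 + 858.976449) = 117.6883 km
R3–R6: √((1.8434·111.32)² + (-1.7493·56.2)²) = √(42110.031048 + 9664.985870) = 227.5412 km
R3–R7: √((1.9375·111.32)² + (0.0751·56.2)²) = √(46518.940806 + 17.813633) = 215.7238 km
R4–R5: √((-0.1282·111.32)² + (2.0922·56.2)²) = √(203.667834 + 13825.442065) = 118.4445 km
R4–R6: √((0.6913·111.32)² + (0.8644·56.2)²) = √(5922.151443 + 2359.946445) = 91.0060 km
R4–R7: √((0.7854·111.32)² + (2.6888·56.2)²) = √(7644.132199 + 22834.401344) = 174.5810 km
R5–R6: √((0.8195·111.32)² + (-1.2278·56.2)²) = √(8322.318091 + 4761.325686) = 114.3838 km
R5–R7: √((0.9136·111.32)² + (0.5966·56.2)²) = √(10343.287041 + 1124.188476) = 107.0863 km
R6–R7: √((0.0941·111.32)² + (1.8244·56.2)²) = √(109.730066 + 10512.663378) = 103.0650 km
Closest pair: R2–R4 at 15.7983 km.

R2 and R4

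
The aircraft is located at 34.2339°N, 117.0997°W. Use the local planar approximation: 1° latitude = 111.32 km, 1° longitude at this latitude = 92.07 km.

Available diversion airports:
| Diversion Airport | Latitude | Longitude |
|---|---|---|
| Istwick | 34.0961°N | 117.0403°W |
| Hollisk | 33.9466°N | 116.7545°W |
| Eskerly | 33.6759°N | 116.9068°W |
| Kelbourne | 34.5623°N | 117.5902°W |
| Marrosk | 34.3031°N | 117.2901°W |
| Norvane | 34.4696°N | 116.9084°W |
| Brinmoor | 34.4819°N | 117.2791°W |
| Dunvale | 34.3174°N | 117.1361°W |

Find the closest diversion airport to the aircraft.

Distances from 34.2339°N, 117.0997°W:
Istwick: 16.2856 km
Hollisk: 45.0887 km
Eskerly: 64.6057 km
Kelbourne: 58.1025 km
Marrosk: 19.1480 km
Norvane: 31.6015 km
Brinmoor: 32.1713 km
Dunvale: 9.8809 km
Minimum: Dunvale at 9.8809 km.

Dunvale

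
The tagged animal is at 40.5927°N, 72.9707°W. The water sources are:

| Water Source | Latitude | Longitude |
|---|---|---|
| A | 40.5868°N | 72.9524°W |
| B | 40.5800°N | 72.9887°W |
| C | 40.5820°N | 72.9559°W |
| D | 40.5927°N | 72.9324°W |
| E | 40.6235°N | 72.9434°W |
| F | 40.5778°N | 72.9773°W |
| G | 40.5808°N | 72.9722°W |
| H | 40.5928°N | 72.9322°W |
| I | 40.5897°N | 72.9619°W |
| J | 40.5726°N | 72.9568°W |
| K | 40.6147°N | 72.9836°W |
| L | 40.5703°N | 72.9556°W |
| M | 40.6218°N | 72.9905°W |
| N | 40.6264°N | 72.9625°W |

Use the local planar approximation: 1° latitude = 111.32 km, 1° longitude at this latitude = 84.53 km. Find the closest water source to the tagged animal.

I

Distances from 40.5927°N, 72.9707°W:
A: √((-0.0059·111.32)² + (0.0183·84.53)²) = √(0.431370 + 2.392897) = 1.6806 km
B: √((-0.0127·111.32)² + (-0.0180·84.53)²) = √(1.998729 + 2.315084) = 2.0770 km
C: √((-0.0107·111.32)² + (0.0148·84.53)²) = √(1.418776 + 1.565111) = 1.7274 km
D: √((0.0000·111.32)² + (0.0383·84.53)²) = √(0.000000 + 10.481400) = 3.2375 km
E: √((0.0308·111.32)² + (0.0273·84.53)²) = √(11.755682 + 5.325336) = 4.1329 km
F: √((-0.0149·111.32)² + (-0.0066·84.53)²) = √(2.751180 + 0.311250) = 1.7500 km
G: √((-0.0119·111.32)² + (-0.0015·84.53)²) = √(1.754851 + 0.016077) = 1.3308 km
H: √((0.0001·111.32)² + (0.0385·84.53)²) = √(0.000124 + 10.591152) = 3.2544 km
I: √((-0.0030·111.32)² + (0.0088·84.53)²) = √(0.111529 + 0.553334) = 0.8154 km
J: √((-0.0201·111.32)² + (0.0139·84.53)²) = √(5.006549 + 1.380547) = 2.5273 km
K: √((0.0220·111.32)² + (-0.0129·84.53)²) = √(5.997797 + 1.189053) = 2.6808 km
L: √((-0.0224·111.32)² + (0.0151·84.53)²) = √(6.217881 + 1.629205) = 2.8013 km
M: √((0.0291·111.32)² + (-0.0198·84.53)²) = √(10.493790 + 2.801252) = 3.6462 km
N: √((0.0337·111.32)² + (0.0082·84.53)²) = √(14.073632 + 0.480451) = 3.8150 km
Minimum: I at 0.8154 km.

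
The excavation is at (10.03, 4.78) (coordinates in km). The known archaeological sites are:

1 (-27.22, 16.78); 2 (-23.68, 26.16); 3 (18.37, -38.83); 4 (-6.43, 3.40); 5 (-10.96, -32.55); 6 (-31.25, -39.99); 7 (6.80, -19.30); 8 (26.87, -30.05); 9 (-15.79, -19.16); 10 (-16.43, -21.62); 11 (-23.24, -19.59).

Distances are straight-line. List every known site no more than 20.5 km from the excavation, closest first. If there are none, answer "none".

4

Distances from (10.03, 4.78):
1: 39.14 km
2: 39.92 km
3: 44.40 km
4: 16.52 km
5: 42.83 km
6: 60.90 km
7: 24.30 km
8: 38.69 km
9: 35.21 km
10: 37.38 km
11: 41.24 km
Threshold 20.5 km: 4 (16.52 km) is within range.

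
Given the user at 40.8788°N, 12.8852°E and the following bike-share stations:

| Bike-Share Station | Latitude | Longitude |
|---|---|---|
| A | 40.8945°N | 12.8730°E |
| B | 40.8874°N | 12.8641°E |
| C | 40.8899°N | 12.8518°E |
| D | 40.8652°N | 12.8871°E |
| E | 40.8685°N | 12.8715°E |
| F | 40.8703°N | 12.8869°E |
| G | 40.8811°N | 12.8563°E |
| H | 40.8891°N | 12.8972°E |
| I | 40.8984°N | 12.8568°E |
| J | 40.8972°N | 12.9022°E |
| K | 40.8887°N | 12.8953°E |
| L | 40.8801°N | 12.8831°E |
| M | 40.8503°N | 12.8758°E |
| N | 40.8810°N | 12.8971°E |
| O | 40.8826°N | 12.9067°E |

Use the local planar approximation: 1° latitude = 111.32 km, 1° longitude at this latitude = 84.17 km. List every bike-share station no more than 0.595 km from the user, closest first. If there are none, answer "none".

Distances from 40.8788°N, 12.8852°E:
A: 2.0271 km
B: 2.0176 km
C: 3.0709 km
D: 1.5224 km
E: 1.6262 km
F: 0.9570 km
G: 2.4460 km
H: 1.5280 km
I: 3.2365 km
J: 2.4986 km
K: 1.3919 km
L: 0.2284 km
M: 3.2698 km
N: 1.0311 km
O: 1.8584 km
Threshold 0.595 km: L (0.2284 km) is within range.

L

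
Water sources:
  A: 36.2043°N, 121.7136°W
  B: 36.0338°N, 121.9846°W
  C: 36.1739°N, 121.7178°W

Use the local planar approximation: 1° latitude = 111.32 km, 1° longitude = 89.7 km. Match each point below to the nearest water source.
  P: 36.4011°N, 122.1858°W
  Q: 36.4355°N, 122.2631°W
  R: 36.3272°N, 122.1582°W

P→B; Q→B; R→B

P at 36.4011°N, 122.1858°W:
  A: 47.6866 km
  B: 44.6938 km
  C: 49.0099 km
  → nearest: B (44.6938 km)
Q at 36.4355°N, 122.2631°W:
  A: 55.6050 km
  B: 51.2221 km
  C: 56.9260 km
  → nearest: B (51.2221 km)
R at 36.3272°N, 122.1582°W:
  A: 42.1621 km
  B: 36.1835 km
  C: 43.0323 km
  → nearest: B (36.1835 km)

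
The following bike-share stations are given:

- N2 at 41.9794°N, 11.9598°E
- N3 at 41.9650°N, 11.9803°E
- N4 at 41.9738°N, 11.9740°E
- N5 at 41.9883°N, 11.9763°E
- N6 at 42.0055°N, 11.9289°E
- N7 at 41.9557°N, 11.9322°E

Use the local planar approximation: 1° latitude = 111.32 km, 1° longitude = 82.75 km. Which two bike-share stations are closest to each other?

N3 and N4

Pairwise distances:
N2–N3: √((-0.0144·111.32)² + (0.0205·82.75)²) = √(2.569635 + 2.877688) = 2.3340 km
N2–N4: √((-0.0056·111.32)² + (0.0142·82.75)²) = √(0.388618 + 1.380743) = 1.3302 km
N2–N5: √((0.0089·111.32)² + (0.0165·82.75)²) = √(0.981582 + 1.864249) = 1.6870 km
N2–N6: √((0.0261·111.32)² + (-0.0309·82.75)²) = √(8.441651 + 6.538121) = 3.8704 km
N2–N7: √((-0.0237·111.32)² + (-0.0276·82.75)²) = √(6.960542 + 5.216199) = 3.4895 km
N3–N4: √((0.0088·111.32)² + (-0.0063·82.75)²) = √(0.959648 + 0.271780) = 1.1097 km
N3–N5: √((0.0233·111.32)² + (-0.0040·82.75)²) = √(6.727570 + 0.109561) = 2.6148 km
N3–N6: √((0.0405·111.32)² + (-0.0514·82.75)²) = √(20.326212 + 18.090986) = 6.1982 km
N3–N7: √((-0.0093·111.32)² + (-0.0481·82.75)²) = √(1.071796 + 15.842589) = 4.1127 km
N4–N5: √((0.0145·111.32)² + (0.0023·82.75)²) = √(2.605448 + 0.036224) = 1.6253 km
N4–N6: √((0.0317·111.32)² + (-0.0451·82.75)²) = √(12.452740 + 13.928011) = 5.1362 km
N4–N7: √((-0.0181·111.32)² + (-0.0418·82.75)²) = √(4.059790 + 11.964335) = 4.0030 km
N5–N6: √((0.0172·111.32)² + (-0.0474·82.75)²) = √(3.666091 + 15.384830) = 4.3647 km
N5–N7: √((-0.0326·111.32)² + (-0.0441·82.75)²) = √(13.169873 + 13.317208) = 5.1466 km
N6–N7: √((-0.0498·111.32)² + (0.0033·82.75)²) = √(30.733009 + 0.074570) = 5.5505 km
Closest pair: N3–N4 at 1.1097 km.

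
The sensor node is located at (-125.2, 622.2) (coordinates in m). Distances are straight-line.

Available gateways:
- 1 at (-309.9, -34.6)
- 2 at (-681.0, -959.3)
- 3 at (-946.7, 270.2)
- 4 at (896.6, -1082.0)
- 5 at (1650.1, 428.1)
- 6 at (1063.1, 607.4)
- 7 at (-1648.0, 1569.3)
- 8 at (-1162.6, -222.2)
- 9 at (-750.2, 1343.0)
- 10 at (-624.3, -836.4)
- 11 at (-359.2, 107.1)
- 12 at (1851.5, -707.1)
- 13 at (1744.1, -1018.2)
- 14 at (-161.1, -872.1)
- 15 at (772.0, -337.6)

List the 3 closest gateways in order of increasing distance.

Distances from (-125.2, 622.2):
1: 682.3 m
2: 1676.3 m
3: 893.7 m
4: 1987.1 m
5: 1785.9 m
6: 1188.4 m
7: 1793.3 m
8: 1337.6 m
9: 954.0 m
10: 1541.6 m
11: 565.8 m
12: 2382.1 m
13: 2487.0 m
14: 1494.7 m
15: 1313.8 m
Sorted: 11 (565.8 m) < 1 (682.3 m) < 3 (893.7 m) < 9 (954.0 m) < 6 (1188.4 m) < …

11, 1, 3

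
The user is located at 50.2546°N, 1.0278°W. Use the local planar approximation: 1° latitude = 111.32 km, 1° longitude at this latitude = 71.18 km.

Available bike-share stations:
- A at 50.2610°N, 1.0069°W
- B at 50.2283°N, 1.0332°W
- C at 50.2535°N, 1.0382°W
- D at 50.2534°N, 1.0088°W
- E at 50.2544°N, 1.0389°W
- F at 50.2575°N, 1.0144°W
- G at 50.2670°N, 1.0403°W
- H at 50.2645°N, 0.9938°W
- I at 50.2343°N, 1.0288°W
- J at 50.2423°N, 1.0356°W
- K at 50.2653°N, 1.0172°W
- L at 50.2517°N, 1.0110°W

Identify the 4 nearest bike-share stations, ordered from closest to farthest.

Distances from 50.2546°N, 1.0278°W:
A: 1.6495 km
B: 2.9528 km
C: 0.7503 km
D: 1.3590 km
E: 0.7904 km
F: 1.0070 km
G: 1.6423 km
H: 2.6592 km
I: 2.2609 km
J: 1.4775 km
K: 1.4100 km
L: 1.2386 km
Sorted: C (0.7503 km) < E (0.7904 km) < F (1.0070 km) < L (1.2386 km) < D (1.3590 km) < K (1.4100 km) < …

C, E, F, L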